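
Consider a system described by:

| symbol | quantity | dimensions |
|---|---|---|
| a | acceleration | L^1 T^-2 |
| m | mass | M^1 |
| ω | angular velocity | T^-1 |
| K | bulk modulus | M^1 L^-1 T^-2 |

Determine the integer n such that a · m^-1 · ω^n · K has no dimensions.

-4

Balance the T exponent: (-1)·n from ω, plus (-2) − (0) + (-2) = -4 from the rest, must sum to zero.
−n − 4 = 0, so n = -4.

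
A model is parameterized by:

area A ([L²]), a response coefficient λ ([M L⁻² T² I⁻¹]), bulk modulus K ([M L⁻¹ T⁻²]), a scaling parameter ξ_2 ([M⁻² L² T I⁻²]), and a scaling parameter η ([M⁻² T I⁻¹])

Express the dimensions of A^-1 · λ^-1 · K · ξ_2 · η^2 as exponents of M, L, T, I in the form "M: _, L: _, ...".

M: -6, L: 1, T: -1, I: -3

Collect each base-dimension exponent across the product:
  M: −(0) − (1) + (1) + (-2) + 2·(-2) = -6
  L: −(2) − (-2) + (-1) + (2) + 2·(0) = 1
  T: −(0) − (2) + (-2) + (1) + 2·(1) = -1
  I: −(0) − (-1) + (0) + (-2) + 2·(-1) = -3
So the dimensions are [M⁻⁶ L T⁻¹ I⁻³].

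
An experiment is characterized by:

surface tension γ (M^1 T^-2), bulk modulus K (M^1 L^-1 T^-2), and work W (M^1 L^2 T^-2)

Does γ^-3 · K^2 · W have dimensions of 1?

Sum the exponent of each base dimension across the product:
  M: −3·[γ]_M + 2·[K]_M + [W]_M = −3·(1) + 2·(1) + (1) = 0
  L: −3·[γ]_L + 2·[K]_L + [W]_L = −3·(0) + 2·(-1) + (2) = 0
  T: −3·[γ]_T + 2·[K]_T + [W]_T = −3·(-2) + 2·(-2) + (-2) = 0
  Θ: −3·[γ]_Θ + 2·[K]_Θ + [W]_Θ = −3·(0) + 2·(0) + (0) = 0
All base exponents vanish — dimensionless.

yes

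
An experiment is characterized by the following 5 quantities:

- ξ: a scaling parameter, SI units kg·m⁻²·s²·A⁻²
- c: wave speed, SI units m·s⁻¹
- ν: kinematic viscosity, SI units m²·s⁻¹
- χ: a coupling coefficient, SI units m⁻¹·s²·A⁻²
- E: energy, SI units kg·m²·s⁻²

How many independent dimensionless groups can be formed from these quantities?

1

There are 5 variables and 4 base dimensions (M, L, T, I).
The dimension matrix has rank 4.
Independent dimensionless groups: 5 − 4 = 1.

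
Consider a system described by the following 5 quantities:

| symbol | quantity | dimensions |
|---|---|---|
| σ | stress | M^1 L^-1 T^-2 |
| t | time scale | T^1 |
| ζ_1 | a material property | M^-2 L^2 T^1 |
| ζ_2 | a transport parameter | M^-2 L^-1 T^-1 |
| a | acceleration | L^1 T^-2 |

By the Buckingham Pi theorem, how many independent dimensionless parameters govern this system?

There are 5 variables and 3 base dimensions (M, L, T).
The dimension matrix has rank 3.
Independent dimensionless groups: 5 − 3 = 2.

2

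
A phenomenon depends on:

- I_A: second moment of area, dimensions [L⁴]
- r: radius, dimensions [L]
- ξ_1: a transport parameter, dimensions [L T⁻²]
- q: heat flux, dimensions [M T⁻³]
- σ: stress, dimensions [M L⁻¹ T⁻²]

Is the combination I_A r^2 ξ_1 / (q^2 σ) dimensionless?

Sum the exponent of each base dimension across the product:
  M: [I_A]_M + 2·[r]_M + [ξ_1]_M − 2·[q]_M − [σ]_M = (0) + 2·(0) + (0) − 2·(1) − (1) = -3
  L: [I_A]_L + 2·[r]_L + [ξ_1]_L − 2·[q]_L − [σ]_L = (4) + 2·(1) + (1) − 2·(0) − (-1) = 8
  T: [I_A]_T + 2·[r]_T + [ξ_1]_T − 2·[q]_T − [σ]_T = (0) + 2·(0) + (-2) − 2·(-3) − (-2) = 6
Net dimensions [M⁻³ L⁸ T⁶] ≠ [1] — not dimensionless.

no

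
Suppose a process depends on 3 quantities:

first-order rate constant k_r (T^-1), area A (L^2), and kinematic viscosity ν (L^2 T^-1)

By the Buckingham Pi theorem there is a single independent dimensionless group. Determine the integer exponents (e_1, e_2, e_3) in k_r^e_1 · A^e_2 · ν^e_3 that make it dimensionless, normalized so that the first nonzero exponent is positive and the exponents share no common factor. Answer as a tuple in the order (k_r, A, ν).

(1, 1, -1)

L: e_1·(0) + e_2·(2) + e_3·(2) = 0
T: e_1·(-1) + e_2·(0) + e_3·(-1) = 0
Solving this homogeneous linear system for the smallest-integer solution (first nonzero entry positive) gives (1, 1, -1).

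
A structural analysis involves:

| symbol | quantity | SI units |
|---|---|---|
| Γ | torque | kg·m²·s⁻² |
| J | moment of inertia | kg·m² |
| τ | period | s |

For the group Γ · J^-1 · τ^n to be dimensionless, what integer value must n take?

Balance the T exponent: (1)·n from τ, plus (-2) − (0) = -2 from the rest, must sum to zero.
n − 2 = 0, so n = 2.

2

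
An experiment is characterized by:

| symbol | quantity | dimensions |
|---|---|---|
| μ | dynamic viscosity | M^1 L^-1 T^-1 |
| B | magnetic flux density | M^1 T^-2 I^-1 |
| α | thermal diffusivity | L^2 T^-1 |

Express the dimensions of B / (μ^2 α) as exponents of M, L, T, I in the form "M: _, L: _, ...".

M: -1, L: 0, T: 1, I: -1

Collect each base-dimension exponent across the product:
  M: −2·(1) + (1) − (0) = -1
  L: −2·(-1) + (0) − (2) = 0
  T: −2·(-1) + (-2) − (-1) = 1
  I: −2·(0) + (-1) − (0) = -1
So the dimensions are [M⁻¹ T I⁻¹].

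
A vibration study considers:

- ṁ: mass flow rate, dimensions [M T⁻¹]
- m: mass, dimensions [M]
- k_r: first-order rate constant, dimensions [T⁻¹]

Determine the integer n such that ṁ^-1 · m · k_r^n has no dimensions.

1

Balance the T exponent: (-1)·n from k_r, plus −(-1) + (0) = 1 from the rest, must sum to zero.
−n + 1 = 0, so n = 1.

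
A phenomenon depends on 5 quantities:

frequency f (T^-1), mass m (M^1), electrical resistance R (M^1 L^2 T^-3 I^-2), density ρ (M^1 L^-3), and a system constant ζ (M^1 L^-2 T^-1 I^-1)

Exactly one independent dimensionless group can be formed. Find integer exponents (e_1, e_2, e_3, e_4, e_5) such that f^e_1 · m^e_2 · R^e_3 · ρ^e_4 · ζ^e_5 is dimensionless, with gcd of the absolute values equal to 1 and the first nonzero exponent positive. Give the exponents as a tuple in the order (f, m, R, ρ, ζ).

M: e_1·(0) + e_2·(1) + e_3·(1) + e_4·(1) + e_5·(1) = 0
L: e_1·(0) + e_2·(0) + e_3·(2) + e_4·(-3) + e_5·(-2) = 0
T: e_1·(-1) + e_2·(0) + e_3·(-3) + e_4·(0) + e_5·(-1) = 0
I: e_1·(0) + e_2·(0) + e_3·(-2) + e_4·(0) + e_5·(-1) = 0
Solving this homogeneous linear system for the smallest-integer solution (first nonzero entry positive) gives (1, 1, -1, -2, 2).

(1, 1, -1, -2, 2)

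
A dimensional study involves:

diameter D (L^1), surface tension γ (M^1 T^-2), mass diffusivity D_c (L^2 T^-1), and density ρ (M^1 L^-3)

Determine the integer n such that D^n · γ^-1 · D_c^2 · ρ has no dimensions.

Balance the L exponent: (1)·n from D, plus −(0) + 2·(2) + (-3) = 1 from the rest, must sum to zero.
n + 1 = 0, so n = -1.

-1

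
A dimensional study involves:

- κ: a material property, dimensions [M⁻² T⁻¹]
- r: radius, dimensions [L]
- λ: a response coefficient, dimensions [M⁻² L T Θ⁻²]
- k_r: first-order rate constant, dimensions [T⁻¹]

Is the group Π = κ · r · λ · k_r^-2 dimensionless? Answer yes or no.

Sum the exponent of each base dimension across the product:
  M: [κ]_M + [r]_M + [λ]_M − 2·[k_r]_M = (-2) + (0) + (-2) − 2·(0) = -4
  L: [κ]_L + [r]_L + [λ]_L − 2·[k_r]_L = (0) + (1) + (1) − 2·(0) = 2
  T: [κ]_T + [r]_T + [λ]_T − 2·[k_r]_T = (-1) + (0) + (1) − 2·(-1) = 2
  Θ: [κ]_Θ + [r]_Θ + [λ]_Θ − 2·[k_r]_Θ = (0) + (0) + (-2) − 2·(0) = -2
Net dimensions [M⁻⁴ L² T² Θ⁻²] ≠ [1] — not dimensionless.

no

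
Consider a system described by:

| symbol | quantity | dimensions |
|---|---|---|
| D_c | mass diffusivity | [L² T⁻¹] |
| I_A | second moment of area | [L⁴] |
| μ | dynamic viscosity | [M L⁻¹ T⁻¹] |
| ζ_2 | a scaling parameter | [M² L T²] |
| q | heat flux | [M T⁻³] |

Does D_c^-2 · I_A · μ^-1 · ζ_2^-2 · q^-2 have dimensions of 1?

Sum the exponent of each base dimension across the product:
  M: −2·[D_c]_M + [I_A]_M − [μ]_M − 2·[ζ_2]_M − 2·[q]_M = −2·(0) + (0) − (1) − 2·(2) − 2·(1) = -7
  L: −2·[D_c]_L + [I_A]_L − [μ]_L − 2·[ζ_2]_L − 2·[q]_L = −2·(2) + (4) − (-1) − 2·(1) − 2·(0) = -1
  T: −2·[D_c]_T + [I_A]_T − [μ]_T − 2·[ζ_2]_T − 2·[q]_T = −2·(-1) + (0) − (-1) − 2·(2) − 2·(-3) = 5
Net dimensions [M⁻⁷ L⁻¹ T⁵] ≠ [1] — not dimensionless.

no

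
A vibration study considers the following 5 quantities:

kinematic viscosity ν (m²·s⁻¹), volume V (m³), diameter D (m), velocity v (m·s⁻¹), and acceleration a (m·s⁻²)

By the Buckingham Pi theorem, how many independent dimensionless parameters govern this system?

There are 5 variables and 2 base dimensions (L, T).
The dimension matrix has rank 2.
Independent dimensionless groups: 5 − 2 = 3.

3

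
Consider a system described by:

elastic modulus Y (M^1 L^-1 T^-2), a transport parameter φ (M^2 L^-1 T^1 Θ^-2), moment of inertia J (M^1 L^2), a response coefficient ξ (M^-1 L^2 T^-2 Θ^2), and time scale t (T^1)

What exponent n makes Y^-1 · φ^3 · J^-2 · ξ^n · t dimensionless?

Balance the M exponent: (-1)·n from ξ, plus −(1) + 3·(2) − 2·(1) + (0) = 3 from the rest, must sum to zero.
−n + 3 = 0, so n = 3.

3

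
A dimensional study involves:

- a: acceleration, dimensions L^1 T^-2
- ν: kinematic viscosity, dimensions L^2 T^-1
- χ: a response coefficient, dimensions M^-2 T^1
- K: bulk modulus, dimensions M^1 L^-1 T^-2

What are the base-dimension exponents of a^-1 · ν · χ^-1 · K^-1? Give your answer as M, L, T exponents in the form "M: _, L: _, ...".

M: 1, L: 2, T: 2

Collect each base-dimension exponent across the product:
  M: −(0) + (0) − (-2) − (1) = 1
  L: −(1) + (2) − (0) − (-1) = 2
  T: −(-2) + (-1) − (1) − (-2) = 2
So the dimensions are [M L² T²].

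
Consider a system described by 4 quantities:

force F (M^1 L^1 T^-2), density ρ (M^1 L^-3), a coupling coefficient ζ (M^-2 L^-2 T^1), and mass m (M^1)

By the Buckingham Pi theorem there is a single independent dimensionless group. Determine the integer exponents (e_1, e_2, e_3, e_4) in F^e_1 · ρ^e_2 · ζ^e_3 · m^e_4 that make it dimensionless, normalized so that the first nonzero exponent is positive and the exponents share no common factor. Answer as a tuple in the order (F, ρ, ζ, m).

(1, -1, 2, 4)

M: e_1·(1) + e_2·(1) + e_3·(-2) + e_4·(1) = 0
L: e_1·(1) + e_2·(-3) + e_3·(-2) + e_4·(0) = 0
T: e_1·(-2) + e_2·(0) + e_3·(1) + e_4·(0) = 0
Solving this homogeneous linear system for the smallest-integer solution (first nonzero entry positive) gives (1, -1, 2, 4).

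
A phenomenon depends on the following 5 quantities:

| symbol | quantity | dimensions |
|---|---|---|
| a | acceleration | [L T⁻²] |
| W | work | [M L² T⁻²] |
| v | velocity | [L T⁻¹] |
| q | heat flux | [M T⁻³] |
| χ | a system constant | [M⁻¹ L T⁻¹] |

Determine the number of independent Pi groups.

There are 5 variables and 3 base dimensions (M, L, T).
The dimension matrix has rank 3.
Independent dimensionless groups: 5 − 3 = 2.

2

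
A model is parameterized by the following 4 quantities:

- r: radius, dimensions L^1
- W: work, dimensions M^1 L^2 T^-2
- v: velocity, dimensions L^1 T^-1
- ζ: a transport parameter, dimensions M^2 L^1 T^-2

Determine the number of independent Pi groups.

There are 4 variables and 3 base dimensions (M, L, T).
The dimension matrix has rank 3.
Independent dimensionless groups: 4 − 3 = 1.

1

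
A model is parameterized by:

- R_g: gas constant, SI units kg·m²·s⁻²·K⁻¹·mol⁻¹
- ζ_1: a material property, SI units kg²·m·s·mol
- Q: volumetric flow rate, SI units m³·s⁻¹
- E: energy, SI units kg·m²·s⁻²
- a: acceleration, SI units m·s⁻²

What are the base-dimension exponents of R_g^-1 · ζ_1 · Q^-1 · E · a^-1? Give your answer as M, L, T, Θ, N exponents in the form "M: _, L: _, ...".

M: 2, L: -3, T: 4, Θ: 1, N: 2

Collect each base-dimension exponent across the product:
  M: −(1) + (2) − (0) + (1) − (0) = 2
  L: −(2) + (1) − (3) + (2) − (1) = -3
  T: −(-2) + (1) − (-1) + (-2) − (-2) = 4
  Θ: −(-1) + (0) − (0) + (0) − (0) = 1
  N: −(-1) + (1) − (0) + (0) − (0) = 2
So the dimensions are [M² L⁻³ T⁴ Θ N²].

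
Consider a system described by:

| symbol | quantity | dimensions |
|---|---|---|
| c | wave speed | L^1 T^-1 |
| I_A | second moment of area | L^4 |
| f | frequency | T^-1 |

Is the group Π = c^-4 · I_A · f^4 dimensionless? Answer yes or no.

yes

Sum the exponent of each base dimension across the product:
  M: −4·[c]_M + [I_A]_M + 4·[f]_M = −4·(0) + (0) + 4·(0) = 0
  L: −4·[c]_L + [I_A]_L + 4·[f]_L = −4·(1) + (4) + 4·(0) = 0
  T: −4·[c]_T + [I_A]_T + 4·[f]_T = −4·(-1) + (0) + 4·(-1) = 0
  Θ: −4·[c]_Θ + [I_A]_Θ + 4·[f]_Θ = −4·(0) + (0) + 4·(0) = 0
All base exponents vanish — dimensionless.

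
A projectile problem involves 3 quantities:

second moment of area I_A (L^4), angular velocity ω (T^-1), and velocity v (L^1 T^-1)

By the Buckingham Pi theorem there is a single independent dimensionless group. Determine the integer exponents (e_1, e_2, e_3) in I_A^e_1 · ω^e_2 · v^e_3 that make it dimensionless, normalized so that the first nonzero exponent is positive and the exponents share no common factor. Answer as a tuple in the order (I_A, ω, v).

L: e_1·(4) + e_2·(0) + e_3·(1) = 0
T: e_1·(0) + e_2·(-1) + e_3·(-1) = 0
Solving this homogeneous linear system for the smallest-integer solution (first nonzero entry positive) gives (1, 4, -4).

(1, 4, -4)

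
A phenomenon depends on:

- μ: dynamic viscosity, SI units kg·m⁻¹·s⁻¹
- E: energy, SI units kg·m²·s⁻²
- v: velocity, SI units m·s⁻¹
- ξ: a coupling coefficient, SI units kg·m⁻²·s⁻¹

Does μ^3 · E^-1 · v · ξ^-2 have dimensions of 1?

Sum the exponent of each base dimension across the product:
  M: 3·[μ]_M − [E]_M + [v]_M − 2·[ξ]_M = 3·(1) − (1) + (0) − 2·(1) = 0
  L: 3·[μ]_L − [E]_L + [v]_L − 2·[ξ]_L = 3·(-1) − (2) + (1) − 2·(-2) = 0
  T: 3·[μ]_T − [E]_T + [v]_T − 2·[ξ]_T = 3·(-1) − (-2) + (-1) − 2·(-1) = 0
All base exponents vanish — dimensionless.

yes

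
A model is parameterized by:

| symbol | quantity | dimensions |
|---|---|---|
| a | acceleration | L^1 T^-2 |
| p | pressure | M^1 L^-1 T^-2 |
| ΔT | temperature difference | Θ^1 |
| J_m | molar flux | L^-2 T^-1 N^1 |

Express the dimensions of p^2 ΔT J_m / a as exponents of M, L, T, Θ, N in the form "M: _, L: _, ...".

M: 2, L: -5, T: -3, Θ: 1, N: 1

Collect each base-dimension exponent across the product:
  M: −(0) + 2·(1) + (0) + (0) = 2
  L: −(1) + 2·(-1) + (0) + (-2) = -5
  T: −(-2) + 2·(-2) + (0) + (-1) = -3
  Θ: −(0) + 2·(0) + (1) + (0) = 1
  N: −(0) + 2·(0) + (0) + (1) = 1
So the dimensions are [M² L⁻⁵ T⁻³ Θ N].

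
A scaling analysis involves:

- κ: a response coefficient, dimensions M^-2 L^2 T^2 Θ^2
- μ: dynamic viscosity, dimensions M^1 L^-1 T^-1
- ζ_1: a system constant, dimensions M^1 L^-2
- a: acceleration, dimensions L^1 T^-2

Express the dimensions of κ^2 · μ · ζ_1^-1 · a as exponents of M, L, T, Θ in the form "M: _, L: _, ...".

Collect each base-dimension exponent across the product:
  M: 2·(-2) + (1) − (1) + (0) = -4
  L: 2·(2) + (-1) − (-2) + (1) = 6
  T: 2·(2) + (-1) − (0) + (-2) = 1
  Θ: 2·(2) + (0) − (0) + (0) = 4
So the dimensions are [M⁻⁴ L⁶ T Θ⁴].

M: -4, L: 6, T: 1, Θ: 4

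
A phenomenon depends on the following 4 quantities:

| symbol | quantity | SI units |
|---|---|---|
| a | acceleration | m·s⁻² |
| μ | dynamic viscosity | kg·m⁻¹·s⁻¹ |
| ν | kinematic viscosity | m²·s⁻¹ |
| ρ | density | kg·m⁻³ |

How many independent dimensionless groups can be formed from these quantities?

There are 4 variables and 3 base dimensions (M, L, T).
The dimension matrix has rank 3.
Independent dimensionless groups: 4 − 3 = 1.

1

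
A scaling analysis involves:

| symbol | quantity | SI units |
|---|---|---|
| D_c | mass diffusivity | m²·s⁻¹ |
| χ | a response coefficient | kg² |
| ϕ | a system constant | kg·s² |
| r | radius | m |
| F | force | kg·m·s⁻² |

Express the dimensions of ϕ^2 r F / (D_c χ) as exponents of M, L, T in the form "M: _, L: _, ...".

Collect each base-dimension exponent across the product:
  M: −(0) − (2) + 2·(1) + (0) + (1) = 1
  L: −(2) − (0) + 2·(0) + (1) + (1) = 0
  T: −(-1) − (0) + 2·(2) + (0) + (-2) = 3
So the dimensions are [M T³].

M: 1, L: 0, T: 3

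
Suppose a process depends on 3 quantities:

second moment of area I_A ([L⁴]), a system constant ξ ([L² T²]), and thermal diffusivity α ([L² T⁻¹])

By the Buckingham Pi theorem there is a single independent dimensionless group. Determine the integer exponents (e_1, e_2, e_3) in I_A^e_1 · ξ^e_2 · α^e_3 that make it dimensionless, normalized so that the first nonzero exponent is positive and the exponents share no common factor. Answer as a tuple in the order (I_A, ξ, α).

(3, -2, -4)

L: e_1·(4) + e_2·(2) + e_3·(2) = 0
T: e_1·(0) + e_2·(2) + e_3·(-1) = 0
Solving this homogeneous linear system for the smallest-integer solution (first nonzero entry positive) gives (3, -2, -4).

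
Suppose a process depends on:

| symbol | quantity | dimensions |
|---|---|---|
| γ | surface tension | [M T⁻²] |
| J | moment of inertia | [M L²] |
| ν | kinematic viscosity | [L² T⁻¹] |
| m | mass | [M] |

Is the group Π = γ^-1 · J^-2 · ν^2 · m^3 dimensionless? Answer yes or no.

yes

Sum the exponent of each base dimension across the product:
  M: −[γ]_M − 2·[J]_M + 2·[ν]_M + 3·[m]_M = −(1) − 2·(1) + 2·(0) + 3·(1) = 0
  L: −[γ]_L − 2·[J]_L + 2·[ν]_L + 3·[m]_L = −(0) − 2·(2) + 2·(2) + 3·(0) = 0
  T: −[γ]_T − 2·[J]_T + 2·[ν]_T + 3·[m]_T = −(-2) − 2·(0) + 2·(-1) + 3·(0) = 0
All base exponents vanish — dimensionless.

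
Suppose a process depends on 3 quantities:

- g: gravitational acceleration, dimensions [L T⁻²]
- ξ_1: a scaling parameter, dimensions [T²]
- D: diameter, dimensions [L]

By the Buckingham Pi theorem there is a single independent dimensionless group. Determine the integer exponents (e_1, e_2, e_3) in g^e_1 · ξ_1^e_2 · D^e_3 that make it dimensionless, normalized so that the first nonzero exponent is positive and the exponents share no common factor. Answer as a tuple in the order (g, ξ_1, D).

(1, 1, -1)

L: e_1·(1) + e_2·(0) + e_3·(1) = 0
T: e_1·(-2) + e_2·(2) + e_3·(0) = 0
Solving this homogeneous linear system for the smallest-integer solution (first nonzero entry positive) gives (1, 1, -1).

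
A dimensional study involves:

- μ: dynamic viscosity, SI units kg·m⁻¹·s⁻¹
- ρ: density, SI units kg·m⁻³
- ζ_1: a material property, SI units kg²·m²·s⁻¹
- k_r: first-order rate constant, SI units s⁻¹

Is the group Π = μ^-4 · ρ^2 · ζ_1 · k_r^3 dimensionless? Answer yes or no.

yes

Sum the exponent of each base dimension across the product:
  M: −4·[μ]_M + 2·[ρ]_M + [ζ_1]_M + 3·[k_r]_M = −4·(1) + 2·(1) + (2) + 3·(0) = 0
  L: −4·[μ]_L + 2·[ρ]_L + [ζ_1]_L + 3·[k_r]_L = −4·(-1) + 2·(-3) + (2) + 3·(0) = 0
  T: −4·[μ]_T + 2·[ρ]_T + [ζ_1]_T + 3·[k_r]_T = −4·(-1) + 2·(0) + (-1) + 3·(-1) = 0
All base exponents vanish — dimensionless.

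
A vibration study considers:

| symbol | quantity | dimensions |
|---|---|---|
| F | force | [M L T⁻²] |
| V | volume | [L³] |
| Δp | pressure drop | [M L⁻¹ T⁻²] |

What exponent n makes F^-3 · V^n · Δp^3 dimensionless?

Balance the L exponent: (3)·n from V, plus −3·(1) + 3·(-1) = -6 from the rest, must sum to zero.
3n − 6 = 0, so n = 2.

2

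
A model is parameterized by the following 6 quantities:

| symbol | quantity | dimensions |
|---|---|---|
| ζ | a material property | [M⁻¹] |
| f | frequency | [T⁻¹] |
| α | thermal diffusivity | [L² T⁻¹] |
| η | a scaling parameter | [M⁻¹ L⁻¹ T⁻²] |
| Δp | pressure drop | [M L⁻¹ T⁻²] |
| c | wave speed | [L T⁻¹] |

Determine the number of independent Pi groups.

3

There are 6 variables and 3 base dimensions (M, L, T).
The dimension matrix has rank 3.
Independent dimensionless groups: 6 − 3 = 3.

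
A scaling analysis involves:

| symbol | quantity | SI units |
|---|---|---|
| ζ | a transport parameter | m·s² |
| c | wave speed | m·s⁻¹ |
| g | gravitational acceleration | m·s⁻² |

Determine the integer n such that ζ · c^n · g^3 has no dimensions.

Balance the L exponent: (1)·n from c, plus (1) + 3·(1) = 4 from the rest, must sum to zero.
n + 4 = 0, so n = -4.

-4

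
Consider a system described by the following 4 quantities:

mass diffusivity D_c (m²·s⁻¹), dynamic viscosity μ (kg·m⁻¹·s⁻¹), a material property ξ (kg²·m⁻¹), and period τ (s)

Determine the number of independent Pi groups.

There are 4 variables and 3 base dimensions (M, L, T).
The dimension matrix has rank 3.
Independent dimensionless groups: 4 − 3 = 1.

1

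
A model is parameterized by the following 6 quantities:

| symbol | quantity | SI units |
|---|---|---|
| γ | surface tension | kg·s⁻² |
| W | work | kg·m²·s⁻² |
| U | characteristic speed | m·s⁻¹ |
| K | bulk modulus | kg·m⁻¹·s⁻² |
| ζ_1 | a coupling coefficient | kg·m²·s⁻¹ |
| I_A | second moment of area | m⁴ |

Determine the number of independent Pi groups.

There are 6 variables and 3 base dimensions (M, L, T).
The dimension matrix has rank 3.
Independent dimensionless groups: 6 − 3 = 3.

3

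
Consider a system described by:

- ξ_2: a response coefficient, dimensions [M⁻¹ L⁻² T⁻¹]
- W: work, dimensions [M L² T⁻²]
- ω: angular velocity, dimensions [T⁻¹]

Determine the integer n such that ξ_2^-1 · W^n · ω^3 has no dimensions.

Balance the M exponent: (1)·n from W, plus −(-1) + 3·(0) = 1 from the rest, must sum to zero.
n + 1 = 0, so n = -1.

-1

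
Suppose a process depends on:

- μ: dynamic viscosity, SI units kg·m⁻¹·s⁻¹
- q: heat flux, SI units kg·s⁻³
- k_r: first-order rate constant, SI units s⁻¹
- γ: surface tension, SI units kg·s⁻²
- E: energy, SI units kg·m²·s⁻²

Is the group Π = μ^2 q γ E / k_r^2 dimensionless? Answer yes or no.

no

Sum the exponent of each base dimension across the product:
  M: 2·[μ]_M + [q]_M − 2·[k_r]_M + [γ]_M + [E]_M = 2·(1) + (1) − 2·(0) + (1) + (1) = 5
  L: 2·[μ]_L + [q]_L − 2·[k_r]_L + [γ]_L + [E]_L = 2·(-1) + (0) − 2·(0) + (0) + (2) = 0
  T: 2·[μ]_T + [q]_T − 2·[k_r]_T + [γ]_T + [E]_T = 2·(-1) + (-3) − 2·(-1) + (-2) + (-2) = -7
Net dimensions [M⁵ T⁻⁷] ≠ [1] — not dimensionless.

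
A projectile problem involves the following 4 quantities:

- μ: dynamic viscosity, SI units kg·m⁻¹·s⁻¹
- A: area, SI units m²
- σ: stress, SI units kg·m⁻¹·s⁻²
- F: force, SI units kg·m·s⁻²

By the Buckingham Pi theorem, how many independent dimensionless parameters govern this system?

There are 4 variables and 3 base dimensions (M, L, T).
The dimension matrix has rank 3.
Independent dimensionless groups: 4 − 3 = 1.

1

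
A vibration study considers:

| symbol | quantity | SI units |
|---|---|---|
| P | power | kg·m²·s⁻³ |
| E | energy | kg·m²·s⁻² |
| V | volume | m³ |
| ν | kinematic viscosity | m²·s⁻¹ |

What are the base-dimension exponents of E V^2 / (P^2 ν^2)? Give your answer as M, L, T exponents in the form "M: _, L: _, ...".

M: -1, L: 0, T: 6

Collect each base-dimension exponent across the product:
  M: −2·(1) + (1) + 2·(0) − 2·(0) = -1
  L: −2·(2) + (2) + 2·(3) − 2·(2) = 0
  T: −2·(-3) + (-2) + 2·(0) − 2·(-1) = 6
So the dimensions are [M⁻¹ T⁶].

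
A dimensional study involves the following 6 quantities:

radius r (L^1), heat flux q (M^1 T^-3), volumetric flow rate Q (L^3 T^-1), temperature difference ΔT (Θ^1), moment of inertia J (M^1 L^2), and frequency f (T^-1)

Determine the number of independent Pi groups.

There are 6 variables and 4 base dimensions (M, L, T, Θ).
The dimension matrix has rank 4.
Independent dimensionless groups: 6 − 4 = 2.

2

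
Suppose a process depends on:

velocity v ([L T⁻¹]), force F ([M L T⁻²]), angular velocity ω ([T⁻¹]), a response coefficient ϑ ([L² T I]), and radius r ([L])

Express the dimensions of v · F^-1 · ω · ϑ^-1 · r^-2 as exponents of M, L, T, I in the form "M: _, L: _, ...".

Collect each base-dimension exponent across the product:
  M: (0) − (1) + (0) − (0) − 2·(0) = -1
  L: (1) − (1) + (0) − (2) − 2·(1) = -4
  T: (-1) − (-2) + (-1) − (1) − 2·(0) = -1
  I: (0) − (0) + (0) − (1) − 2·(0) = -1
So the dimensions are [M⁻¹ L⁻⁴ T⁻¹ I⁻¹].

M: -1, L: -4, T: -1, I: -1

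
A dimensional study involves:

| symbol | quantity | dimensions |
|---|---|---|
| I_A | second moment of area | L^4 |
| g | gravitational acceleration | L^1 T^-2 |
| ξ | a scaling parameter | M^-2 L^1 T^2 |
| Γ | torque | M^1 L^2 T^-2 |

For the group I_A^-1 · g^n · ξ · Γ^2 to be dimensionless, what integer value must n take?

-1

Balance the L exponent: (1)·n from g, plus −(4) + (1) + 2·(2) = 1 from the rest, must sum to zero.
n + 1 = 0, so n = -1.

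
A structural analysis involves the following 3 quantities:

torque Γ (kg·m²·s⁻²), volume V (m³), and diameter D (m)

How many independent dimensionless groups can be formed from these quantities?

There are 3 variables and 3 base dimensions (M, L, T).
The dimension matrix has rank 2 (less than 3: the dimension vectors are linearly dependent).
Independent dimensionless groups: 3 − 2 = 1.

1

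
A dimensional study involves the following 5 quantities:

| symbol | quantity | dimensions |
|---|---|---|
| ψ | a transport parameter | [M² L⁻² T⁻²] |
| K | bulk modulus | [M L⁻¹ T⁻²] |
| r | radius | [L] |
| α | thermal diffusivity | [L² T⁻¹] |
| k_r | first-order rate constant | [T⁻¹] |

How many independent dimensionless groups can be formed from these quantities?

2

There are 5 variables and 3 base dimensions (M, L, T).
The dimension matrix has rank 3.
Independent dimensionless groups: 5 − 3 = 2.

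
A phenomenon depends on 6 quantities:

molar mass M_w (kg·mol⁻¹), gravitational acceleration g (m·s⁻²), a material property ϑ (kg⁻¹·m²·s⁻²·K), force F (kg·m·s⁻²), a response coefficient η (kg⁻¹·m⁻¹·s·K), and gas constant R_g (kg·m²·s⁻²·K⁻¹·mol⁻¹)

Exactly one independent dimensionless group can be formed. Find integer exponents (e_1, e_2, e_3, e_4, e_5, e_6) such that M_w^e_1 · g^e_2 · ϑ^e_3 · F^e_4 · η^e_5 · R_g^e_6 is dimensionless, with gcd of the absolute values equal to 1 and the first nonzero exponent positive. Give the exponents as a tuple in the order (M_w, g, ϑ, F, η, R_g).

M: e_1·(1) + e_2·(0) + e_3·(-1) + e_4·(1) + e_5·(-1) + e_6·(1) = 0
L: e_1·(0) + e_2·(1) + e_3·(2) + e_4·(1) + e_5·(-1) + e_6·(2) = 0
T: e_1·(0) + e_2·(-2) + e_3·(-2) + e_4·(-2) + e_5·(1) + e_6·(-2) = 0
Θ: e_1·(0) + e_2·(0) + e_3·(1) + e_4·(0) + e_5·(1) + e_6·(-1) = 0
N: e_1·(-1) + e_2·(0) + e_3·(0) + e_4·(0) + e_5·(0) + e_6·(-1) = 0
Solving this homogeneous linear system for the smallest-integer solution (first nonzero entry positive) gives (3, 3, 1, -3, -4, -3).

(3, 3, 1, -3, -4, -3)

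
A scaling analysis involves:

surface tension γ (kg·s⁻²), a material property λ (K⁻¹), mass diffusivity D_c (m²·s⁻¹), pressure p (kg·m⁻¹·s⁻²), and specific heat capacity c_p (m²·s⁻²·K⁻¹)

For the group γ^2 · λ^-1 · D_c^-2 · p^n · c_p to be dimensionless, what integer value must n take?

-2

Balance the M exponent: (1)·n from p, plus 2·(1) − (0) − 2·(0) + (0) = 2 from the rest, must sum to zero.
n + 2 = 0, so n = -2.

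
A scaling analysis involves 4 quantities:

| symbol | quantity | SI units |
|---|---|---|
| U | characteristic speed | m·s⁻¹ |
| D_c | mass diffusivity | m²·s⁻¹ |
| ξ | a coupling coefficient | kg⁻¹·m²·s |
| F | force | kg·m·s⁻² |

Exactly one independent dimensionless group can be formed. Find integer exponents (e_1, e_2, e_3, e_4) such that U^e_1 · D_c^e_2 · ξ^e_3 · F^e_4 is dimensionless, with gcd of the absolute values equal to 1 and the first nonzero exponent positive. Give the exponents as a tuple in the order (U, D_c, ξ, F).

M: e_1·(0) + e_2·(0) + e_3·(-1) + e_4·(1) = 0
L: e_1·(1) + e_2·(2) + e_3·(2) + e_4·(1) = 0
T: e_1·(-1) + e_2·(-1) + e_3·(1) + e_4·(-2) = 0
Solving this homogeneous linear system for the smallest-integer solution (first nonzero entry positive) gives (1, -2, 1, 1).

(1, -2, 1, 1)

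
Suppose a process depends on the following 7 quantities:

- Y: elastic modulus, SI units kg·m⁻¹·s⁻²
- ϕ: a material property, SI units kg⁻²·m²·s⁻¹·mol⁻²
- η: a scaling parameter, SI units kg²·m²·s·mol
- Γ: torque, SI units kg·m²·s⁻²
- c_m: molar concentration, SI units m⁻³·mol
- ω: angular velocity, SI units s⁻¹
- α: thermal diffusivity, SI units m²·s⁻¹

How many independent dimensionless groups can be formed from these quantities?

3

There are 7 variables and 4 base dimensions (M, L, T, N).
The dimension matrix has rank 4.
Independent dimensionless groups: 7 − 4 = 3.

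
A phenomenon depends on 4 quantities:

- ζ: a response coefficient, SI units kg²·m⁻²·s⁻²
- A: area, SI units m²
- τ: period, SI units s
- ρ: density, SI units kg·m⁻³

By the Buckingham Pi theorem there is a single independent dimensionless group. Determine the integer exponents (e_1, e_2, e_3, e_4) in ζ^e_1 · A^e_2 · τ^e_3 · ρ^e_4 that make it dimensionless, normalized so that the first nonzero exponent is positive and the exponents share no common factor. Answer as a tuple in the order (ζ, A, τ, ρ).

(1, -2, 2, -2)

M: e_1·(2) + e_2·(0) + e_3·(0) + e_4·(1) = 0
L: e_1·(-2) + e_2·(2) + e_3·(0) + e_4·(-3) = 0
T: e_1·(-2) + e_2·(0) + e_3·(1) + e_4·(0) = 0
Solving this homogeneous linear system for the smallest-integer solution (first nonzero entry positive) gives (1, -2, 2, -2).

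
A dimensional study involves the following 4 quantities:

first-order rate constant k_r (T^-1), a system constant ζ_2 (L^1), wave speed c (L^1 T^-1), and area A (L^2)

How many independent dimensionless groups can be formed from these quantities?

2

There are 4 variables and 2 base dimensions (L, T).
The dimension matrix has rank 2.
Independent dimensionless groups: 4 − 2 = 2.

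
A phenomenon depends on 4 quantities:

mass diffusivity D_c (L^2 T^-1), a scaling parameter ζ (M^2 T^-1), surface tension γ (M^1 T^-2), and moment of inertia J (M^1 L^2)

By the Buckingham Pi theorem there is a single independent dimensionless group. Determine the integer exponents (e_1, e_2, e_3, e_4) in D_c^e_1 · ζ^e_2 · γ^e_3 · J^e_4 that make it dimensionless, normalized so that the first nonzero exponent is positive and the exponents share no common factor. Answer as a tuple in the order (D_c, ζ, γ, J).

M: e_1·(0) + e_2·(2) + e_3·(1) + e_4·(1) = 0
L: e_1·(2) + e_2·(0) + e_3·(0) + e_4·(2) = 0
T: e_1·(-1) + e_2·(-1) + e_3·(-2) + e_4·(0) = 0
Solving this homogeneous linear system for the smallest-integer solution (first nonzero entry positive) gives (1, 1, -1, -1).

(1, 1, -1, -1)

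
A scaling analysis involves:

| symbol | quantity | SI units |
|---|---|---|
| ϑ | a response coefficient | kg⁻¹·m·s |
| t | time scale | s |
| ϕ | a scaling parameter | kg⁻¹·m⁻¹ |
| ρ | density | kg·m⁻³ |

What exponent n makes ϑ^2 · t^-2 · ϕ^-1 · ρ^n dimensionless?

Balance the M exponent: (1)·n from ρ, plus 2·(-1) − 2·(0) − (-1) = -1 from the rest, must sum to zero.
n − 1 = 0, so n = 1.

1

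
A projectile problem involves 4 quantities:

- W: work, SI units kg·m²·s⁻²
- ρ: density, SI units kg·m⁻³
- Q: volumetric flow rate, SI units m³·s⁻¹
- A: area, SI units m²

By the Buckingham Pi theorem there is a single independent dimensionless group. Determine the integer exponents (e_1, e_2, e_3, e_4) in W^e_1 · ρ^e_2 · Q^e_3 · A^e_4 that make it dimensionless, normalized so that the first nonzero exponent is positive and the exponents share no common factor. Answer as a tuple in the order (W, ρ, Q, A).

M: e_1·(1) + e_2·(1) + e_3·(0) + e_4·(0) = 0
L: e_1·(2) + e_2·(-3) + e_3·(3) + e_4·(2) = 0
T: e_1·(-2) + e_2·(0) + e_3·(-1) + e_4·(0) = 0
Solving this homogeneous linear system for the smallest-integer solution (first nonzero entry positive) gives (2, -2, -4, 1).

(2, -2, -4, 1)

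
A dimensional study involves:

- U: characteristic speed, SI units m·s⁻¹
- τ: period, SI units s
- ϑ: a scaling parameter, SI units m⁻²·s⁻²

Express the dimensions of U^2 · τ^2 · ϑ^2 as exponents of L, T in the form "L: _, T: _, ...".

Collect each base-dimension exponent across the product:
  L: 2·(1) + 2·(0) + 2·(-2) = -2
  T: 2·(-1) + 2·(1) + 2·(-2) = -4
So the dimensions are [L⁻² T⁻⁴].

L: -2, T: -4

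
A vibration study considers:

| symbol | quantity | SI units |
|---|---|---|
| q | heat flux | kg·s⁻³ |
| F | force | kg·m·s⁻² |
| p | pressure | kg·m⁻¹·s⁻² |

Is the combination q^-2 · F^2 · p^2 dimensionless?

no

Sum the exponent of each base dimension across the product:
  M: −2·[q]_M + 2·[F]_M + 2·[p]_M = −2·(1) + 2·(1) + 2·(1) = 2
  L: −2·[q]_L + 2·[F]_L + 2·[p]_L = −2·(0) + 2·(1) + 2·(-1) = 0
  T: −2·[q]_T + 2·[F]_T + 2·[p]_T = −2·(-3) + 2·(-2) + 2·(-2) = -2
Net dimensions [M² T⁻²] ≠ [1] — not dimensionless.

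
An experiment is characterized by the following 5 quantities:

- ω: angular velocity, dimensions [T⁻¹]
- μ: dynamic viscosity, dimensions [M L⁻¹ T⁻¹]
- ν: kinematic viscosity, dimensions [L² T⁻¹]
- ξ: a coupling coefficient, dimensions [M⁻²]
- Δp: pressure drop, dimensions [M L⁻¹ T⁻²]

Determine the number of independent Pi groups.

2

There are 5 variables and 3 base dimensions (M, L, T).
The dimension matrix has rank 3.
Independent dimensionless groups: 5 − 3 = 2.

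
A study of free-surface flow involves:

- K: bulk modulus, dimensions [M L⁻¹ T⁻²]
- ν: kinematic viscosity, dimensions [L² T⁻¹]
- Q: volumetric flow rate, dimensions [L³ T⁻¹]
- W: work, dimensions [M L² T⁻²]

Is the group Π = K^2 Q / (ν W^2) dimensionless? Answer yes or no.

no

Sum the exponent of each base dimension across the product:
  M: 2·[K]_M − [ν]_M + [Q]_M − 2·[W]_M = 2·(1) − (0) + (0) − 2·(1) = 0
  L: 2·[K]_L − [ν]_L + [Q]_L − 2·[W]_L = 2·(-1) − (2) + (3) − 2·(2) = -5
  T: 2·[K]_T − [ν]_T + [Q]_T − 2·[W]_T = 2·(-2) − (-1) + (-1) − 2·(-2) = 0
Net dimensions [L⁻⁵] ≠ [1] — not dimensionless.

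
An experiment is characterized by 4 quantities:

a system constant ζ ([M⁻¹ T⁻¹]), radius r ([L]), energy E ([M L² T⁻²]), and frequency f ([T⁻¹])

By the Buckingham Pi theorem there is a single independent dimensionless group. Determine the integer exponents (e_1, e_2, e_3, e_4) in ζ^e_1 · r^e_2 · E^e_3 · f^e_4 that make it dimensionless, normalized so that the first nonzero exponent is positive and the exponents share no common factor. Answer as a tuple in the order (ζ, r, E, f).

M: e_1·(-1) + e_2·(0) + e_3·(1) + e_4·(0) = 0
L: e_1·(0) + e_2·(1) + e_3·(2) + e_4·(0) = 0
T: e_1·(-1) + e_2·(0) + e_3·(-2) + e_4·(-1) = 0
Solving this homogeneous linear system for the smallest-integer solution (first nonzero entry positive) gives (1, -2, 1, -3).

(1, -2, 1, -3)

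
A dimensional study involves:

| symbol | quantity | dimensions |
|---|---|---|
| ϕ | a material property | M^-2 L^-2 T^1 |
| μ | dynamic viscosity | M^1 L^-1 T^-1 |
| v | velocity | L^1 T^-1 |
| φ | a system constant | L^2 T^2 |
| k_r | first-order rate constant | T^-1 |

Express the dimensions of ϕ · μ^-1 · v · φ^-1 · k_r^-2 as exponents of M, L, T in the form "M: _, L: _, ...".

M: -3, L: -2, T: 1

Collect each base-dimension exponent across the product:
  M: (-2) − (1) + (0) − (0) − 2·(0) = -3
  L: (-2) − (-1) + (1) − (2) − 2·(0) = -2
  T: (1) − (-1) + (-1) − (2) − 2·(-1) = 1
So the dimensions are [M⁻³ L⁻² T].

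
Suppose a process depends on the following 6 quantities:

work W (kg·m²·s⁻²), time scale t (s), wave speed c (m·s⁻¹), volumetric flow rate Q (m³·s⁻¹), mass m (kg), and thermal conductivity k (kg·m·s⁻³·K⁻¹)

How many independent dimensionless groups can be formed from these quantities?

There are 6 variables and 4 base dimensions (M, L, T, Θ).
The dimension matrix has rank 4.
Independent dimensionless groups: 6 − 4 = 2.

2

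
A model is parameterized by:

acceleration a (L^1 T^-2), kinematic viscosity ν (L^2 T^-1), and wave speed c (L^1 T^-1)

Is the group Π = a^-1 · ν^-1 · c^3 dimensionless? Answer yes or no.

Sum the exponent of each base dimension across the product:
  M: −[a]_M − [ν]_M + 3·[c]_M = −(0) − (0) + 3·(0) = 0
  L: −[a]_L − [ν]_L + 3·[c]_L = −(1) − (2) + 3·(1) = 0
  T: −[a]_T − [ν]_T + 3·[c]_T = −(-2) − (-1) + 3·(-1) = 0
All base exponents vanish — dimensionless.

yes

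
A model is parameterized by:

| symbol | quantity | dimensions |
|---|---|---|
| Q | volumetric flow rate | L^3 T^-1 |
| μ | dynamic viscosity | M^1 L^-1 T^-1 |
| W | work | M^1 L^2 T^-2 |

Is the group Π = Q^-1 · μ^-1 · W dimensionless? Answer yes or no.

Sum the exponent of each base dimension across the product:
  M: −[Q]_M − [μ]_M + [W]_M = −(0) − (1) + (1) = 0
  L: −[Q]_L − [μ]_L + [W]_L = −(3) − (-1) + (2) = 0
  T: −[Q]_T − [μ]_T + [W]_T = −(-1) − (-1) + (-2) = 0
All base exponents vanish — dimensionless.

yes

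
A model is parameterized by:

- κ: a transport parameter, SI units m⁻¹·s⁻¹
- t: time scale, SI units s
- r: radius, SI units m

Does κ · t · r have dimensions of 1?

yes

Sum the exponent of each base dimension across the product:
  L: [κ]_L + [t]_L + [r]_L = (-1) + (0) + (1) = 0
  T: [κ]_T + [t]_T + [r]_T = (-1) + (1) + (0) = 0
All base exponents vanish — dimensionless.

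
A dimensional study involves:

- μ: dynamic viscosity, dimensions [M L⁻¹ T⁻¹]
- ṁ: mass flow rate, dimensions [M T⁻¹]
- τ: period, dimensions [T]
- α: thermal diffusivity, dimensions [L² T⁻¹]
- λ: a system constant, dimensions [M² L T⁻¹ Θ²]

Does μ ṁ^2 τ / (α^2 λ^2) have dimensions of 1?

Sum the exponent of each base dimension across the product:
  M: [μ]_M + 2·[ṁ]_M + [τ]_M − 2·[α]_M − 2·[λ]_M = (1) + 2·(1) + (0) − 2·(0) − 2·(2) = -1
  L: [μ]_L + 2·[ṁ]_L + [τ]_L − 2·[α]_L − 2·[λ]_L = (-1) + 2·(0) + (0) − 2·(2) − 2·(1) = -7
  T: [μ]_T + 2·[ṁ]_T + [τ]_T − 2·[α]_T − 2·[λ]_T = (-1) + 2·(-1) + (1) − 2·(-1) − 2·(-1) = 2
  Θ: [μ]_Θ + 2·[ṁ]_Θ + [τ]_Θ − 2·[α]_Θ − 2·[λ]_Θ = (0) + 2·(0) + (0) − 2·(0) − 2·(2) = -4
Net dimensions [M⁻¹ L⁻⁷ T² Θ⁻⁴] ≠ [1] — not dimensionless.

no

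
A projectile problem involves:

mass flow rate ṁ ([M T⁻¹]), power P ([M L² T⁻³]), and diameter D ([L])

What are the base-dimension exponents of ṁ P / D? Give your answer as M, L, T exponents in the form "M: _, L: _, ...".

Collect each base-dimension exponent across the product:
  M: (1) + (1) − (0) = 2
  L: (0) + (2) − (1) = 1
  T: (-1) + (-3) − (0) = -4
So the dimensions are [M² L T⁻⁴].

M: 2, L: 1, T: -4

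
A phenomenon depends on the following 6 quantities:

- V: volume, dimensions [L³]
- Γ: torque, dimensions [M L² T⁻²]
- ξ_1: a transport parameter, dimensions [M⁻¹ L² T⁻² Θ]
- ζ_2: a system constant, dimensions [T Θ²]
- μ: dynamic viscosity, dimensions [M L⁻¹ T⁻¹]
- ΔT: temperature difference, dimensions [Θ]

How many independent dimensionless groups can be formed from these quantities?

There are 6 variables and 4 base dimensions (M, L, T, Θ).
The dimension matrix has rank 4.
Independent dimensionless groups: 6 − 4 = 2.

2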